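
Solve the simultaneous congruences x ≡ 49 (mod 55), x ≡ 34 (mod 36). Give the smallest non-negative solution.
The moduli 55, 36 are pairwise coprime, so by the CRT there is a unique solution mod 55·36 = 1980.
Solve by successive substitution. Start with x ≡ 49 (mod 55).
  Combine with x ≡ 34 (mod 36): write x = 49 + 55·t and require 49 + 55·t ≡ 34 (mod 36), i.e. 55·t ≡ 34 − 49 ≡ 21 (mod 36). Since 55^(−1) ≡ 19 (mod 36) (55 ≡ 19 (mod 36)), t ≡ 19·21 ≡ 3 (mod 36). So x ≡ 49 + 55·3 = 214 (mod 1980).
Unique solution in [0, 1980): x = 214.

Final answer: x ≡ 214 (mod 1980); the representative in [0, 1980) is 214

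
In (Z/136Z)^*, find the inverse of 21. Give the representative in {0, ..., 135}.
21^(−1) ≡ 13 (mod 136)

Apply the extended Euclidean algorithm to (136, 21), tracking rows (r, s, t) with s·136 + t·21 = r. Each division r_prev = q·r_cur + r_new produces the new row as (previous row) − q·(current row):
  row A: (136, 1, 0)   [1·136 + 0·21 = 136]
  row B: (21, 0, 1)   [0·136 + 1·21 = 21]
  136 = 6·21 + 10   → row C = row A − 6·row B = (10, 1, −6)   [check: 1·136 − 6·21 = 10]
  21 = 2·10 + 1   → row D = row B − 2·row C = (1, −2, 13)   [check: −2·136 + 13·21 = 1]
  10 = 10·1 + 0   → remainder 0, stop. gcd = 1 (last nonzero row D).
The gcd is 1, so 21 is invertible mod 136. The last nonzero row gives −2·136 + 13·21 = 1, so t = 13. So 21^(−1) ≡ 13 (mod 136). Verify: 21 · 13 = 273 ≡ 1 (mod 136). ✓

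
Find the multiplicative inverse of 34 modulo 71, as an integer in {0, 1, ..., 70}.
34^(−1) ≡ 23 (mod 71)

Apply the extended Euclidean algorithm to (71, 34), tracking rows (r, s, t) with s·71 + t·34 = r. Each division r_prev = q·r_cur + r_new produces the new row as (previous row) − q·(current row):
  row A: (71, 1, 0)   [1·71 + 0·34 = 71]
  row B: (34, 0, 1)   [0·71 + 1·34 = 34]
  71 = 2·34 + 3   → row C = row A − 2·row B = (3, 1, −2)   [check: 1·71 − 2·34 = 3]
  34 = 11·3 + 1   → row D = row B − 11·row C = (1, −11, 23)   [check: −11·71 + 23·34 = 1]
  3 = 3·1 + 0   → remainder 0, stop. gcd = 1 (last nonzero row D).
The gcd is 1, so 34 is invertible mod 71. The last nonzero row gives −11·71 + 23·34 = 1, so t = 23. So 34^(−1) ≡ 23 (mod 71). Verify: 34 · 23 = 782 ≡ 1 (mod 71). ✓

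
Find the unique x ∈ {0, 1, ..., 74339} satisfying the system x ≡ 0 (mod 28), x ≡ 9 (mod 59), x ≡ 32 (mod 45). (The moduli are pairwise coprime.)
x ≡ 65912 (mod 74340); the representative in [0, 74340) is 65912

The moduli 28, 59, 45 are pairwise coprime, so by the CRT there is a unique solution mod 28·59·45 = 74340.
Solve by successive substitution. Start with x ≡ 0 (mod 28).
  Combine with x ≡ 9 (mod 59): write x = 28·t and require 28·t ≡ 9 (mod 59). Since 28^(−1) ≡ 19 (mod 59), t ≡ 19·9 ≡ 53 (mod 59). So x ≡ 28·53 = 1484 (mod 1652).
  Combine with x ≡ 32 (mod 45): write x = 1484 + 1652·t and require 1484 + 1652·t ≡ 32 (mod 45), i.e. 1652·t ≡ 32 − 1484 ≡ 33 (mod 45). Since 1652^(−1) ≡ 38 (mod 45) (1652 ≡ 32 (mod 45)), t ≡ 38·33 ≡ 39 (mod 45). So x ≡ 1484 + 1652·39 = 65912 (mod 74340).
Unique solution in [0, 74340): x = 65912.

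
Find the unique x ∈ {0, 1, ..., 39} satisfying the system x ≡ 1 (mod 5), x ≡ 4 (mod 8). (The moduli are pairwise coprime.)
The moduli 5, 8 are pairwise coprime, so by the CRT there is a unique solution mod 5·8 = 40.
Solve by successive substitution. Start with x ≡ 1 (mod 5).
  Combine with x ≡ 4 (mod 8): write x = 1 + 5·t and require 1 + 5·t ≡ 4 (mod 8), i.e. 5·t ≡ 4 − 1 ≡ 3 (mod 8). Since 5^(−1) ≡ 5 (mod 8), t ≡ 5·3 ≡ 7 (mod 8). So x ≡ 1 + 5·7 = 36 (mod 40).
Unique solution in [0, 40): x = 36.

Final answer: x ≡ 36 (mod 40); the representative in [0, 40) is 36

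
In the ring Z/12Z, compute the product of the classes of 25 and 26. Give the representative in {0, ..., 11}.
Reduce the factors first: 25 ≡ 1, 26 ≡ 2 (mod 12), so 25 · 26 ≡ 1 · 2 (mod 12). 1 · 2 = 2. Dividing by 12: 2 = 0·12 + 2. So (25 · 26) mod 12 = 2.

Final answer: 2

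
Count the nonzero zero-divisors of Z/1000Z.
In Z/1000Z each nonzero element is either a unit (gcd with 1000 is 1) or a zero-divisor (gcd > 1). The number of units is φ(1000): factorise 1000 = 2^3 · 5^3, so φ(1000) = (2^3 − 2^2) · (5^3 − 5^2) = 4 · 100 = 400. The nonzero elements number 1000 − 1 = 999. Hence the nonzero zero-divisors number 999 − 400 = 599.

Final answer: Z/1000Z has 599 nonzero zero-divisors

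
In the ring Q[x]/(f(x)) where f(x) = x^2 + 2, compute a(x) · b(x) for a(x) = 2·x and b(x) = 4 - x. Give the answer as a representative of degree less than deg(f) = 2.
First multiply in Q[x] without reducing: a · b = -2·x^2 + 8·x. Now divide by f(x) = x^2 + 2, eliminating the leading term at each step:
  leading term -2·x^2: subtract (-2)·f(x) = -2·x^2 - 4, leaving 8·x + 4
The degree is now < 2, so this is the remainder. Hence a · b ≡ 8·x + 4 in Q[x]/(f).

Final answer: a · b ≡ 8·x + 4 (mod f(x))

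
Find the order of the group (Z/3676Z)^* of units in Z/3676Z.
(Z/3676Z)^* consists of the classes a with gcd(a, 3676) = 1, so its order is φ(3676). φ is multiplicative, with φ(p^e) = p^e − p^(e−1). Factorise 3676 = 2^2 · 919. Then
  φ(3676) = (2^2 − 2^1) · (919 − 1) = 2 · 918 = 1836.
Thus |(Z/3676Z)^*| = 1836.

Final answer: |(Z/3676Z)^*| = 1836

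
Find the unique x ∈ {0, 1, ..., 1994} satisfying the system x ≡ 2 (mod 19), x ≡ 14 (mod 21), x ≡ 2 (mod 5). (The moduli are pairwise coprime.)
The moduli 19, 21, 5 are pairwise coprime, so by the CRT there is a unique solution mod 19·21·5 = 1995.
Solve by successive substitution. Start with x ≡ 2 (mod 19).
  Combine with x ≡ 14 (mod 21): write x = 2 + 19·t and require 2 + 19·t ≡ 14 (mod 21), i.e. 19·t ≡ 14 − 2 ≡ 12 (mod 21). Since 19^(−1) ≡ 10 (mod 21), t ≡ 10·12 ≡ 15 (mod 21). So x ≡ 2 + 19·15 = 287 (mod 399).
  Combine with x ≡ 2 (mod 5): write x = 287 + 399·t and require 287 + 399·t ≡ 2 (mod 5), i.e. 399·t ≡ 2 − 287 ≡ 0 (mod 5). Since 399^(−1) ≡ 4 (mod 5) (399 ≡ 4 (mod 5)), t ≡ 4·0 ≡ 0 (mod 5). So x ≡ 287 + 399·0 = 287 (mod 1995).
Unique solution in [0, 1995): x = 287.

Final answer: x ≡ 287 (mod 1995); the representative in [0, 1995) is 287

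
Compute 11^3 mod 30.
11

Use repeated squaring. Binary(3) = 11. Walk through the bits of the exponent 3 left-to-right: at each bit after the leading one, square the running value, then multiply by 11 if the bit is 1 (always reducing mod 30):
  bit 1 = 1 (leading): start with 11.
  bit 2 = 1: square 11^2 = 121 ≡ 1; bit is 1, so multiply 1·11 = 11 (mod 30).
Final value: 11^3 ≡ 11 (mod 30).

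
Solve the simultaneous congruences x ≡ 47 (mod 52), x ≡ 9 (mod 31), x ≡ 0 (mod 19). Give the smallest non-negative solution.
The moduli 52, 31, 19 are pairwise coprime, so by the CRT there is a unique solution mod 52·31·19 = 30628.
Solve by successive substitution. Start with x ≡ 47 (mod 52).
  Combine with x ≡ 9 (mod 31): write x = 47 + 52·t and require 47 + 52·t ≡ 9 (mod 31), i.e. 52·t ≡ 9 − 47 ≡ 24 (mod 31). Since 52^(−1) ≡ 3 (mod 31) (52 ≡ 21 (mod 31)), t ≡ 3·24 ≡ 10 (mod 31). So x ≡ 47 + 52·10 = 567 (mod 1612).
  Combine with x ≡ 0 (mod 19): write x = 567 + 1612·t and require 567 + 1612·t ≡ 0 (mod 19), i.e. 1612·t ≡ 0 − 567 ≡ 3 (mod 19). Since 1612^(−1) ≡ 6 (mod 19) (1612 ≡ 16 (mod 19)), t ≡ 6·3 ≡ 18 (mod 19). So x ≡ 567 + 1612·18 = 29583 (mod 30628).
Unique solution in [0, 30628): x = 29583.

Final answer: x ≡ 29583 (mod 30628); the representative in [0, 30628) is 29583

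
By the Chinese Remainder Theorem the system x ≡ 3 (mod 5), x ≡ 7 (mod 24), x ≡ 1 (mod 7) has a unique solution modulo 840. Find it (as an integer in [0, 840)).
The moduli 5, 24, 7 are pairwise coprime, so by the CRT there is a unique solution mod 5·24·7 = 840.
Solve by successive substitution. Start with x ≡ 3 (mod 5).
  Combine with x ≡ 7 (mod 24): write x = 3 + 5·t and require 3 + 5·t ≡ 7 (mod 24), i.e. 5·t ≡ 7 − 3 ≡ 4 (mod 24). Since 5^(−1) ≡ 5 (mod 24), t ≡ 5·4 ≡ 20 (mod 24). So x ≡ 3 + 5·20 = 103 (mod 120).
  Combine with x ≡ 1 (mod 7): write x = 103 + 120·t and require 103 + 120·t ≡ 1 (mod 7), i.e. 120·t ≡ 1 − 103 ≡ 3 (mod 7). Since 120^(−1) ≡ 1 (mod 7) (120 ≡ 1 (mod 7)), t ≡ 1·3 ≡ 3 (mod 7). So x ≡ 103 + 120·3 = 463 (mod 840).
Unique solution in [0, 840): x = 463.

Final answer: x ≡ 463 (mod 840); the representative in [0, 840) is 463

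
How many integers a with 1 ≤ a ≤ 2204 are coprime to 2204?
The number of a ∈ {1, ..., 2204} with gcd(a, 2204) = 1 is by definition Euler's totient φ(2204). φ is multiplicative, with φ(p^e) = p^e − p^(e−1). Factorise 2204 = 2^2 · 19 · 29. Then
  φ(2204) = (2^2 − 2^1) · (19 − 1) · (29 − 1) = 2 · 18 · 28 = 1008.
So there are 1008 such integers.

Final answer: 1008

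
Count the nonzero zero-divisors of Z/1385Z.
Z/1385Z has 280 nonzero zero-divisors

In Z/1385Z each nonzero element is either a unit (gcd with 1385 is 1) or a zero-divisor (gcd > 1). The number of units is φ(1385): factorise 1385 = 5 · 277, so φ(1385) = (5 − 1) · (277 − 1) = 4 · 276 = 1104. The nonzero elements number 1385 − 1 = 1384. Hence the nonzero zero-divisors number 1384 − 1104 = 280.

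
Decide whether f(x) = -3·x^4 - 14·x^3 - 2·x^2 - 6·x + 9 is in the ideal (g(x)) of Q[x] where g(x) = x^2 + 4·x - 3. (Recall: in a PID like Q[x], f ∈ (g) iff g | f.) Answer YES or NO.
In Q[x] the ideal (g) consists of all multiples of g, so f ∈ (g) iff g | f, i.e. iff the remainder of f on division by g is 0. Divide f by g (g is monic, so eliminate the leading term of the running remainder at each step):
  leading term -3·x^4: subtract (-3·x^2)·g(x) = -3·x^4 - 12·x^3 + 9·x^2, leaving -2·x^3 - 11·x^2 - 6·x + 9
  leading term -2·x^3: subtract (-2·x)·g(x) = -2·x^3 - 8·x^2 + 6·x, leaving -3·x^2 - 12·x + 9
  leading term -3·x^2: subtract (-3)·g(x) = -3·x^2 - 12·x + 9, leaving 0
The remainder is 0, so f(x) = g(x) · h(x) with h(x) = -3·x^2 - 2·x - 3. Hence g | f, i.e. f ∈ (g).

Final answer: YES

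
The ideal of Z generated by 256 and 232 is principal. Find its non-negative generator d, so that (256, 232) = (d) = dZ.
In the PID Z, (a, b) is generated by gcd(a, b). Compute gcd(256, 232) with the extended Euclidean algorithm, tracking rows (r, s, t) with s·256 + t·232 = r:
  row A: (256, 1, 0)   [1·256 + 0·232 = 256]
  row B: (232, 0, 1)   [0·256 + 1·232 = 232]
  256 = 1·232 + 24   → row C = row A − 1·row B = (24, 1, −1)   [check: 1·256 − 1·232 = 24]
  232 = 9·24 + 16   → row D = row B − 9·row C = (16, −9, 10)   [check: −9·256 + 10·232 = 16]
  24 = 1·16 + 8   → row E = row C − 1·row D = (8, 10, −11)   [check: 10·256 − 11·232 = 8]
  16 = 2·8 + 0   → remainder 0, stop. gcd = 8 (last nonzero row E).
So gcd(256, 232) = 8, with Bézout identity 10·256 − 11·232 = 8. Containment (⊇): the Bézout identity exhibits 8 as an element of (256, 232), giving (8) ⊆ (256, 232). Containment (⊆): since 8 | 256 and 8 | 232 (256 = 8·32, 232 = 8·29), every Z-linear combination of 256 and 232 is divisible by 8, so (256, 232) ⊆ (8). Therefore (256, 232) = (8), d = 8.

Final answer: (256, 232) = (8); d = 8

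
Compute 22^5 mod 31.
Use repeated squaring. Binary(5) = 101. Walk through the bits of the exponent 5 left-to-right: at each bit after the leading one, square the running value, then multiply by 22 if the bit is 1 (always reducing mod 31):
  bit 1 = 1 (leading): start with 22.
  bit 2 = 0: square 22^2 = 484 ≡ 19 (mod 31).
  bit 3 = 1: square 19^2 = 361 ≡ 20; bit is 1, so multiply 20·22 = 440 ≡ 6 (mod 31).
Final value: 22^5 ≡ 6 (mod 31).

Final answer: 6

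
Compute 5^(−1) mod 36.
Apply the extended Euclidean algorithm to (36, 5), tracking rows (r, s, t) with s·36 + t·5 = r. Each division r_prev = q·r_cur + r_new produces the new row as (previous row) − q·(current row):
  row A: (36, 1, 0)   [1·36 + 0·5 = 36]
  row B: (5, 0, 1)   [0·36 + 1·5 = 5]
  36 = 7·5 + 1   → row C = row A − 7·row B = (1, 1, −7)   [check: 1·36 − 7·5 = 1]
  5 = 5·1 + 0   → remainder 0, stop. gcd = 1 (last nonzero row C).
The gcd is 1, so 5 is invertible mod 36. The last nonzero row gives 1·36 − 7·5 = 1, so t = −7. So 5^(−1) ≡ −7 ≡ 29 (mod 36). Verify: 5 · 29 = 145 ≡ 1 (mod 36). ✓

Final answer: 5^(−1) ≡ 29 (mod 36)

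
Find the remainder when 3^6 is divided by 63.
36

Use repeated squaring. Binary(6) = 110. Walk through the bits of the exponent 6 left-to-right: at each bit after the leading one, square the running value, then multiply by 3 if the bit is 1 (always reducing mod 63):
  bit 1 = 1 (leading): start with 3.
  bit 2 = 1: square 3^2 = 9; bit is 1, so multiply 9·3 = 27 (mod 63).
  bit 3 = 0: square 27^2 = 729 ≡ 36 (mod 63).
Final value: 3^6 ≡ 36 (mod 63).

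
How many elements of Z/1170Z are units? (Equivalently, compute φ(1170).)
Z/1170Z has φ(1170) = 288 units

An element a ∈ Z/1170Z is a unit iff gcd(a, 1170) = 1, so the number of units is φ(1170). φ is multiplicative, with φ(p^e) = p^e − p^(e−1). Factorise 1170 = 2 · 3^2 · 5 · 13. Then
  φ(1170) = (2 − 1) · (3^2 − 3^1) · (5 − 1) · (13 − 1) = 1 · 6 · 4 · 12 = 288.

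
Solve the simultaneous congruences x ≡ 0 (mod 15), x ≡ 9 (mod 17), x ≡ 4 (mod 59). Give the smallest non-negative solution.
x ≡ 6435 (mod 15045); the representative in [0, 15045) is 6435

The moduli 15, 17, 59 are pairwise coprime, so by the CRT there is a unique solution mod 15·17·59 = 15045.
Solve by successive substitution. Start with x ≡ 0 (mod 15).
  Combine with x ≡ 9 (mod 17): write x = 15·t and require 15·t ≡ 9 (mod 17). Since 15^(−1) ≡ 8 (mod 17), t ≡ 8·9 ≡ 4 (mod 17). So x ≡ 15·4 = 60 (mod 255).
  Combine with x ≡ 4 (mod 59): write x = 60 + 255·t and require 60 + 255·t ≡ 4 (mod 59), i.e. 255·t ≡ 4 − 60 ≡ 3 (mod 59). Since 255^(−1) ≡ 28 (mod 59) (255 ≡ 19 (mod 59)), t ≡ 28·3 ≡ 25 (mod 59). So x ≡ 60 + 255·25 = 6435 (mod 15045).
Unique solution in [0, 15045): x = 6435.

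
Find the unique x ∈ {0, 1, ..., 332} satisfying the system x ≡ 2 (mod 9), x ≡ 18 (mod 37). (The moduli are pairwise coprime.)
x ≡ 92 (mod 333); the representative in [0, 333) is 92

The moduli 9, 37 are pairwise coprime, so by the CRT there is a unique solution mod 9·37 = 333.
Solve by successive substitution. Start with x ≡ 2 (mod 9).
  Combine with x ≡ 18 (mod 37): write x = 2 + 9·t and require 2 + 9·t ≡ 18 (mod 37), i.e. 9·t ≡ 18 − 2 ≡ 16 (mod 37). Since 9^(−1) ≡ 33 (mod 37), t ≡ 33·16 ≡ 10 (mod 37). So x ≡ 2 + 9·10 = 92 (mod 333).
Unique solution in [0, 333): x = 92.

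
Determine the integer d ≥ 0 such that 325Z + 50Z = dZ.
In the PID Z, (a, b) is generated by gcd(a, b). Compute gcd(325, 50) with the extended Euclidean algorithm, tracking rows (r, s, t) with s·325 + t·50 = r:
  row A: (325, 1, 0)   [1·325 + 0·50 = 325]
  row B: (50, 0, 1)   [0·325 + 1·50 = 50]
  325 = 6·50 + 25   → row C = row A − 6·row B = (25, 1, −6)   [check: 1·325 − 6·50 = 25]
  50 = 2·25 + 0   → remainder 0, stop. gcd = 25 (last nonzero row C).
So gcd(325, 50) = 25, with Bézout identity 1·325 − 6·50 = 25. Containment (⊇): the Bézout identity exhibits 25 as an element of (325, 50), giving (25) ⊆ (325, 50). Containment (⊆): since 25 | 325 and 25 | 50 (325 = 25·13, 50 = 25·2), every Z-linear combination of 325 and 50 is divisible by 25, so (325, 50) ⊆ (25). Therefore (325, 50) = (25), d = 25.

Final answer: (325, 50) = (25); d = 25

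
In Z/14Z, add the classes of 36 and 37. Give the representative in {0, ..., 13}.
Reduce the summands first: 36 ≡ 8, 37 ≡ 9 (mod 14), so 36 + 37 ≡ 8 + 9 (mod 14). 8 + 9 = 17; 17 = 1·14 + 3, so (36 + 37) mod 14 = 3.

Final answer: 3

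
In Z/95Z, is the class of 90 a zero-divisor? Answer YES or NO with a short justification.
YES

gcd(90, 95) = 5 > 1, so 90 is not a unit in Z/95Z. In Z/nZ every nonzero non-unit is a zero-divisor: explicitly, take b = 95/gcd = 19 ≠ 0 (mod 95); then 90·19 = 1710 = 18·95, i.e. 90·19 ≡ 0 (mod 95). So 90 is a zero-divisor.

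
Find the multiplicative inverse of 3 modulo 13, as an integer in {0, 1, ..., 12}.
3^(−1) ≡ 9 (mod 13)

Apply the extended Euclidean algorithm to (13, 3), tracking rows (r, s, t) with s·13 + t·3 = r. Each division r_prev = q·r_cur + r_new produces the new row as (previous row) − q·(current row):
  row A: (13, 1, 0)   [1·13 + 0·3 = 13]
  row B: (3, 0, 1)   [0·13 + 1·3 = 3]
  13 = 4·3 + 1   → row C = row A − 4·row B = (1, 1, −4)   [check: 1·13 − 4·3 = 1]
  3 = 3·1 + 0   → remainder 0, stop. gcd = 1 (last nonzero row C).
The gcd is 1, so 3 is invertible mod 13. The last nonzero row gives 1·13 − 4·3 = 1, so t = −4. So 3^(−1) ≡ −4 ≡ 9 (mod 13). Verify: 3 · 9 = 27 ≡ 1 (mod 13). ✓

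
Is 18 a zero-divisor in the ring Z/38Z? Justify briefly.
YES

gcd(18, 38) = 2 > 1, so 18 is not a unit in Z/38Z. In Z/nZ every nonzero non-unit is a zero-divisor: explicitly, take b = 38/gcd = 19 ≠ 0 (mod 38); then 18·19 = 342 = 9·38, i.e. 18·19 ≡ 0 (mod 38). So 18 is a zero-divisor.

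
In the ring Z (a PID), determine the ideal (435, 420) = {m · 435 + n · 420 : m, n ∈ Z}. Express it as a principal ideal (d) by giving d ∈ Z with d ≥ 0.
In the PID Z, (a, b) is generated by gcd(a, b). Compute gcd(435, 420) with the extended Euclidean algorithm, tracking rows (r, s, t) with s·435 + t·420 = r:
  row A: (435, 1, 0)   [1·435 + 0·420 = 435]
  row B: (420, 0, 1)   [0·435 + 1·420 = 420]
  435 = 1·420 + 15   → row C = row A − 1·row B = (15, 1, −1)   [check: 1·435 − 1·420 = 15]
  420 = 28·15 + 0   → remainder 0, stop. gcd = 15 (last nonzero row C).
So gcd(435, 420) = 15, with Bézout identity 1·435 − 1·420 = 15. Containment (⊇): the Bézout identity exhibits 15 as an element of (435, 420), giving (15) ⊆ (435, 420). Containment (⊆): since 15 | 435 and 15 | 420 (435 = 15·29, 420 = 15·28), every Z-linear combination of 435 and 420 is divisible by 15, so (435, 420) ⊆ (15). Therefore (435, 420) = (15), d = 15.

Final answer: (435, 420) = (15); d = 15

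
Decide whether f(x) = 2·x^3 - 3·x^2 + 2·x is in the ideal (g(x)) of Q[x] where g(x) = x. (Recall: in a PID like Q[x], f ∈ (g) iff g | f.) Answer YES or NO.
In Q[x] the ideal (g) consists of all multiples of g, so f ∈ (g) iff g | f, i.e. iff the remainder of f on division by g is 0. Divide f by g (g is monic, so eliminate the leading term of the running remainder at each step):
  leading term 2·x^3: subtract (2·x^2)·g(x) = 2·x^3, leaving -3·x^2 + 2·x
  leading term -3·x^2: subtract (-3·x)·g(x) = -3·x^2, leaving 2·x
  leading term 2·x: subtract (2)·g(x) = 2·x, leaving 0
The remainder is 0, so f(x) = g(x) · h(x) with h(x) = 2·x^2 - 3·x + 2. Hence g | f, i.e. f ∈ (g).

Final answer: YES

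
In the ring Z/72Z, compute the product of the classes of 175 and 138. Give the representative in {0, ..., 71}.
30

Reduce the factors first: 175 ≡ 31, 138 ≡ 66 (mod 72), so 175 · 138 ≡ 31 · 66 (mod 72). 31 · 66 = 2046. Dividing by 72: 2046 = 28·72 + 30. So (175 · 138) mod 72 = 30.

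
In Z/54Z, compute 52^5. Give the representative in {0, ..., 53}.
Use repeated squaring. Binary(5) = 101. Walk through the bits of the exponent 5 left-to-right: at each bit after the leading one, square the running value, then multiply by 52 if the bit is 1 (always reducing mod 54):
  bit 1 = 1 (leading): start with 52.
  bit 2 = 0: square 52^2 = 2704 ≡ 4 (mod 54).
  bit 3 = 1: square 4^2 = 16; bit is 1, so multiply 16·52 = 832 ≡ 22 (mod 54).
Final value: 52^5 ≡ 22 (mod 54).

Final answer: 22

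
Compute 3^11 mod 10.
7

Use repeated squaring. Binary(11) = 1011. Walk through the bits of the exponent 11 left-to-right: at each bit after the leading one, square the running value, then multiply by 3 if the bit is 1 (always reducing mod 10):
  bit 1 = 1 (leading): start with 3.
  bit 2 = 0: square 3^2 = 9 (mod 10).
  bit 3 = 1: square 9^2 = 81 ≡ 1; bit is 1, so multiply 1·3 = 3 (mod 10).
  bit 4 = 1: square 3^2 = 9; bit is 1, so multiply 9·3 = 27 ≡ 7 (mod 10).
Final value: 3^11 ≡ 7 (mod 10).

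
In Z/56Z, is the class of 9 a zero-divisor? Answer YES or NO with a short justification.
NO

gcd(9, 56) = 1, so 9 is a unit in Z/56Z (it has a multiplicative inverse). A unit cannot be a zero-divisor: if 9·b ≡ 0 then multiplying both sides by 9^(−1) gives b ≡ 0. So 9 is not a zero-divisor.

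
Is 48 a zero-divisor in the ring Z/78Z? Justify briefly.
gcd(48, 78) = 6 > 1, so 48 is not a unit in Z/78Z. In Z/nZ every nonzero non-unit is a zero-divisor: explicitly, take b = 78/gcd = 13 ≠ 0 (mod 78); then 48·13 = 624 = 8·78, i.e. 48·13 ≡ 0 (mod 78). So 48 is a zero-divisor.

Final answer: YES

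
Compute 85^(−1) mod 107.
Apply the extended Euclidean algorithm to (107, 85), tracking rows (r, s, t) with s·107 + t·85 = r. Each division r_prev = q·r_cur + r_new produces the new row as (previous row) − q·(current row):
  row A: (107, 1, 0)   [1·107 + 0·85 = 107]
  row B: (85, 0, 1)   [0·107 + 1·85 = 85]
  107 = 1·85 + 22   → row C = row A − 1·row B = (22, 1, −1)   [check: 1·107 − 1·85 = 22]
  85 = 3·22 + 19   → row D = row B − 3·row C = (19, −3, 4)   [check: −3·107 + 4·85 = 19]
  22 = 1·19 + 3   → row E = row C − 1·row D = (3, 4, −5)   [check: 4·107 − 5·85 = 3]
  19 = 6·3 + 1   → row F = row D − 6·row E = (1, −27, 34)   [check: −27·107 + 34·85 = 1]
  3 = 3·1 + 0   → remainder 0, stop. gcd = 1 (last nonzero row F).
The gcd is 1, so 85 is invertible mod 107. The last nonzero row gives −27·107 + 34·85 = 1, so t = 34. So 85^(−1) ≡ 34 (mod 107). Verify: 85 · 34 = 2890 ≡ 1 (mod 107). ✓

Final answer: 85^(−1) ≡ 34 (mod 107)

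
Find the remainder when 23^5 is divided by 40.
23

Use repeated squaring. Binary(5) = 101. Walk through the bits of the exponent 5 left-to-right: at each bit after the leading one, square the running value, then multiply by 23 if the bit is 1 (always reducing mod 40):
  bit 1 = 1 (leading): start with 23.
  bit 2 = 0: square 23^2 = 529 ≡ 9 (mod 40).
  bit 3 = 1: square 9^2 = 81 ≡ 1; bit is 1, so multiply 1·23 = 23 (mod 40).
Final value: 23^5 ≡ 23 (mod 40).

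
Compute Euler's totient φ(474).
φ is multiplicative, with φ(p^e) = p^e − p^(e−1). Factorise 474 = 2 · 3 · 79. Then
  φ(474) = (2 − 1) · (3 − 1) · (79 − 1) = 1 · 2 · 78 = 156.

Final answer: φ(474) = 156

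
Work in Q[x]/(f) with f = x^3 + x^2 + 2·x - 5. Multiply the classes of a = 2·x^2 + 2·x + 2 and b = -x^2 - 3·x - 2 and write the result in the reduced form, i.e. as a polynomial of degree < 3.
First multiply in Q[x] without reducing: a · b = -2·x^4 - 8·x^3 - 12·x^2 - 10·x - 4. Now divide by f(x) = x^3 + x^2 + 2·x - 5, eliminating the leading term at each step:
  leading term -2·x^4: subtract (-2·x)·f(x) = -2·x^4 - 2·x^3 - 4·x^2 + 10·x, leaving -6·x^3 - 8·x^2 - 20·x - 4
  leading term -6·x^3: subtract (-6)·f(x) = -6·x^3 - 6·x^2 - 12·x + 30, leaving -2·x^2 - 8·x - 34
The degree is now < 3, so this is the remainder. Hence a · b ≡ -2·x^2 - 8·x - 34 in Q[x]/(f).

Final answer: a · b ≡ -2·x^2 - 8·x - 34 (mod f(x))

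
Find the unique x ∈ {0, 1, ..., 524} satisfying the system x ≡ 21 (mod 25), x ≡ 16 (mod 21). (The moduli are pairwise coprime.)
x ≡ 121 (mod 525); the representative in [0, 525) is 121

The moduli 25, 21 are pairwise coprime, so by the CRT there is a unique solution mod 25·21 = 525.
Solve by successive substitution. Start with x ≡ 21 (mod 25).
  Combine with x ≡ 16 (mod 21): write x = 21 + 25·t and require 21 + 25·t ≡ 16 (mod 21), i.e. 25·t ≡ 16 − 21 ≡ 16 (mod 21). Since 25^(−1) ≡ 16 (mod 21) (25 ≡ 4 (mod 21)), t ≡ 16·16 ≡ 4 (mod 21). So x ≡ 21 + 25·4 = 121 (mod 525).
Unique solution in [0, 525): x = 121.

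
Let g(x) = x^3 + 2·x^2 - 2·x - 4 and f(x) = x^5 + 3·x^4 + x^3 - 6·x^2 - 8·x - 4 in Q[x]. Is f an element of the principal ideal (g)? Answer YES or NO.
In Q[x] the ideal (g) consists of all multiples of g, so f ∈ (g) iff g | f, i.e. iff the remainder of f on division by g is 0. Divide f by g (g is monic, so eliminate the leading term of the running remainder at each step):
  leading term x^5: subtract (x^2)·g(x) = x^5 + 2·x^4 - 2·x^3 - 4·x^2, leaving x^4 + 3·x^3 - 2·x^2 - 8·x - 4
  leading term x^4: subtract (x)·g(x) = x^4 + 2·x^3 - 2·x^2 - 4·x, leaving x^3 - 4·x - 4
  leading term x^3: subtract (1)·g(x) = x^3 + 2·x^2 - 2·x - 4, leaving -2·x^2 - 2·x
The remainder r(x) = -2·x^2 - 2·x ≠ 0 (and deg r < deg g), so g ∤ f, i.e. f ∉ (g).

Final answer: NO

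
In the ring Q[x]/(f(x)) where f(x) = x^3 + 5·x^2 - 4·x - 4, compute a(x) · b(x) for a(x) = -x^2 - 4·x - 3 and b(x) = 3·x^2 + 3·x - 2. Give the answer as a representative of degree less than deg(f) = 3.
First multiply in Q[x] without reducing: a · b = -3·x^4 - 15·x^3 - 19·x^2 - x + 6. Now divide by f(x) = x^3 + 5·x^2 - 4·x - 4, eliminating the leading term at each step:
  leading term -3·x^4: subtract (-3·x)·f(x) = -3·x^4 - 15·x^3 + 12·x^2 + 12·x, leaving -31·x^2 - 13·x + 6
The degree is now < 3, so this is the remainder. Hence a · b ≡ -31·x^2 - 13·x + 6 in Q[x]/(f).

Final answer: a · b ≡ -31·x^2 - 13·x + 6 (mod f(x))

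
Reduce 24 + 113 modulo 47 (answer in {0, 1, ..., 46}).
43

Reduce the summands first: 113 ≡ 19 (mod 47), so 24 + 113 ≡ 24 + 19 (mod 47). 24 + 19 = 43; 43 = 0·47 + 43, so (24 + 113) mod 47 = 43.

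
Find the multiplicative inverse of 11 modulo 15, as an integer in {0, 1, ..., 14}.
Apply the extended Euclidean algorithm to (15, 11), tracking rows (r, s, t) with s·15 + t·11 = r. Each division r_prev = q·r_cur + r_new produces the new row as (previous row) − q·(current row):
  row A: (15, 1, 0)   [1·15 + 0·11 = 15]
  row B: (11, 0, 1)   [0·15 + 1·11 = 11]
  15 = 1·11 + 4   → row C = row A − 1·row B = (4, 1, −1)   [check: 1·15 − 1·11 = 4]
  11 = 2·4 + 3   → row D = row B − 2·row C = (3, −2, 3)   [check: −2·15 + 3·11 = 3]
  4 = 1·3 + 1   → row E = row C − 1·row D = (1, 3, −4)   [check: 3·15 − 4·11 = 1]
  3 = 3·1 + 0   → remainder 0, stop. gcd = 1 (last nonzero row E).
The gcd is 1, so 11 is invertible mod 15. The last nonzero row gives 3·15 − 4·11 = 1, so t = −4. So 11^(−1) ≡ −4 ≡ 11 (mod 15). Verify: 11 · 11 = 121 ≡ 1 (mod 15). ✓

Final answer: 11^(−1) ≡ 11 (mod 15)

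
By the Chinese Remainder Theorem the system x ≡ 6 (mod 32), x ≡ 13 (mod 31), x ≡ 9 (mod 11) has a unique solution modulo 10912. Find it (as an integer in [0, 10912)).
x ≡ 5190 (mod 10912); the representative in [0, 10912) is 5190

The moduli 32, 31, 11 are pairwise coprime, so by the CRT there is a unique solution mod 32·31·11 = 10912.
Solve by successive substitution. Start with x ≡ 6 (mod 32).
  Combine with x ≡ 13 (mod 31): write x = 6 + 32·t and require 6 + 32·t ≡ 13 (mod 31), i.e. 32·t ≡ 13 − 6 ≡ 7 (mod 31). Since 32^(−1) ≡ 1 (mod 31) (32 ≡ 1 (mod 31)), t ≡ 1·7 ≡ 7 (mod 31). So x ≡ 6 + 32·7 = 230 (mod 992).
  Combine with x ≡ 9 (mod 11): write x = 230 + 992·t and require 230 + 992·t ≡ 9 (mod 11), i.e. 992·t ≡ 9 − 230 ≡ 10 (mod 11). Since 992^(−1) ≡ 6 (mod 11) (992 ≡ 2 (mod 11)), t ≡ 6·10 ≡ 5 (mod 11). So x ≡ 230 + 992·5 = 5190 (mod 10912).
Unique solution in [0, 10912): x = 5190.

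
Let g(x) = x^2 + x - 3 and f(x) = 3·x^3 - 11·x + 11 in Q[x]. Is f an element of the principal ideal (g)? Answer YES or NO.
In Q[x] the ideal (g) consists of all multiples of g, so f ∈ (g) iff g | f, i.e. iff the remainder of f on division by g is 0. Divide f by g (g is monic, so eliminate the leading term of the running remainder at each step):
  leading term 3·x^3: subtract (3·x)·g(x) = 3·x^3 + 3·x^2 - 9·x, leaving -3·x^2 - 2·x + 11
  leading term -3·x^2: subtract (-3)·g(x) = -3·x^2 - 3·x + 9, leaving x + 2
The remainder r(x) = x + 2 ≠ 0 (and deg r < deg g), so g ∤ f, i.e. f ∉ (g).

Final answer: NO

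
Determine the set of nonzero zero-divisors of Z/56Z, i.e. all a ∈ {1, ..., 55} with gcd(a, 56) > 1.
nonzero zero-divisors of Z/56Z = {2, 4, 6, 7, 8, 10, 12, 14, 16, 18, 20, 21, 22, 24, 26, 28, 30, 32, 34, 35, 36, 38, 40, 42, 44, 46, 48, 49, 50, 52, 54}

An element a ∈ Z/56Z (with a ≠ 0) is a zero-divisor iff gcd(a, 56) > 1 (because a is a unit precisely when gcd(a, n) = 1, and in Z/nZ every nonzero, non-unit element is a zero-divisor). Scan a = 1, ..., 55 and keep those with gcd(a, 56) > 1:
  gcd(2, 56) = 2, gcd(4, 56) = 4, gcd(6, 56) = 2, gcd(7, 56) = 7, gcd(8, 56) = 8, gcd(10, 56) = 2, gcd(12, 56) = 4, gcd(14, 56) = 14, gcd(16, 56) = 8, gcd(18, 56) = 2, gcd(20, 56) = 4, gcd(21, 56) = 7, gcd(22, 56) = 2, gcd(24, 56) = 8, gcd(26, 56) = 2, gcd(28, 56) = 28, gcd(30, 56) = 2, gcd(32, 56) = 8, gcd(34, 56) = 2, gcd(35, 56) = 7, gcd(36, 56) = 4, gcd(38, 56) = 2, gcd(40, 56) = 8, gcd(42, 56) = 14, gcd(44, 56) = 4, gcd(46, 56) = 2, gcd(48, 56) = 8, gcd(49, 56) = 7, gcd(50, 56) = 2, gcd(52, 56) = 4, gcd(54, 56) = 2.
All other a ∈ {1, ..., 55} have gcd(a, 56) = 1 and are units. So the nonzero zero-divisors are exactly the 31 values of a appearing in this scan.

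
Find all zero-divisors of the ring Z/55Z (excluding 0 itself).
An element a ∈ Z/55Z (with a ≠ 0) is a zero-divisor iff gcd(a, 55) > 1 (because a is a unit precisely when gcd(a, n) = 1, and in Z/nZ every nonzero, non-unit element is a zero-divisor). Scan a = 1, ..., 54 and keep those with gcd(a, 55) > 1:
  gcd(5, 55) = 5, gcd(10, 55) = 5, gcd(11, 55) = 11, gcd(15, 55) = 5, gcd(20, 55) = 5, gcd(22, 55) = 11, gcd(25, 55) = 5, gcd(30, 55) = 5, gcd(33, 55) = 11, gcd(35, 55) = 5, gcd(40, 55) = 5, gcd(44, 55) = 11, gcd(45, 55) = 5, gcd(50, 55) = 5.
All other a ∈ {1, ..., 54} have gcd(a, 55) = 1 and are units. So the nonzero zero-divisors are exactly the 14 values of a appearing in this scan.

Final answer: nonzero zero-divisors of Z/55Z = {5, 10, 11, 15, 20, 22, 25, 30, 33, 35, 40, 44, 45, 50}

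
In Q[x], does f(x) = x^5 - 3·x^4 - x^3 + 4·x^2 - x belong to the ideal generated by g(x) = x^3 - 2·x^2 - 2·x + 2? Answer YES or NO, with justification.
NO

In Q[x] the ideal (g) consists of all multiples of g, so f ∈ (g) iff g | f, i.e. iff the remainder of f on division by g is 0. Divide f by g (g is monic, so eliminate the leading term of the running remainder at each step):
  leading term x^5: subtract (x^2)·g(x) = x^5 - 2·x^4 - 2·x^3 + 2·x^2, leaving -x^4 + x^3 + 2·x^2 - x
  leading term -x^4: subtract (-x)·g(x) = -x^4 + 2·x^3 + 2·x^2 - 2·x, leaving -x^3 + x
  leading term -x^3: subtract (-1)·g(x) = -x^3 + 2·x^2 + 2·x - 2, leaving -2·x^2 - x + 2
The remainder r(x) = -2·x^2 - x + 2 ≠ 0 (and deg r < deg g), so g ∤ f, i.e. f ∉ (g).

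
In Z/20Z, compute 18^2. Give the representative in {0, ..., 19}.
4

Use repeated squaring. Binary(2) = 10. Walk through the bits of the exponent 2 left-to-right: at each bit after the leading one, square the running value, then multiply by 18 if the bit is 1 (always reducing mod 20):
  bit 1 = 1 (leading): start with 18.
  bit 2 = 0: square 18^2 = 324 ≡ 4 (mod 20).
Final value: 18^2 ≡ 4 (mod 20).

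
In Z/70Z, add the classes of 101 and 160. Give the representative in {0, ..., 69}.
51

Reduce the summands first: 101 ≡ 31, 160 ≡ 20 (mod 70), so 101 + 160 ≡ 31 + 20 (mod 70). 31 + 20 = 51; 51 = 0·70 + 51, so (101 + 160) mod 70 = 51.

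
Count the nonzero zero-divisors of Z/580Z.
In Z/580Z each nonzero element is either a unit (gcd with 580 is 1) or a zero-divisor (gcd > 1). The number of units is φ(580): factorise 580 = 2^2 · 5 · 29, so φ(580) = (2^2 − 2^1) · (5 − 1) · (29 − 1) = 2 · 4 · 28 = 224. The nonzero elements number 580 − 1 = 579. Hence the nonzero zero-divisors number 579 − 224 = 355.

Final answer: Z/580Z has 355 nonzero zero-divisors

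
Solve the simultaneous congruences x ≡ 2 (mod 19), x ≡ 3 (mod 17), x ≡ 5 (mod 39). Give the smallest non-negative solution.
x ≡ 2111 (mod 12597); the representative in [0, 12597) is 2111

The moduli 19, 17, 39 are pairwise coprime, so by the CRT there is a unique solution mod 19·17·39 = 12597.
Solve by successive substitution. Start with x ≡ 2 (mod 19).
  Combine with x ≡ 3 (mod 17): write x = 2 + 19·t and require 2 + 19·t ≡ 3 (mod 17), i.e. 19·t ≡ 3 − 2 ≡ 1 (mod 17). Since 19^(−1) ≡ 9 (mod 17) (19 ≡ 2 (mod 17)), t ≡ 9·1 ≡ 9 (mod 17). So x ≡ 2 + 19·9 = 173 (mod 323).
  Combine with x ≡ 5 (mod 39): write x = 173 + 323·t and require 173 + 323·t ≡ 5 (mod 39), i.e. 323·t ≡ 5 − 173 ≡ 27 (mod 39). Since 323^(−1) ≡ 32 (mod 39) (323 ≡ 11 (mod 39)), t ≡ 32·27 ≡ 6 (mod 39). So x ≡ 173 + 323·6 = 2111 (mod 12597).
Unique solution in [0, 12597): x = 2111.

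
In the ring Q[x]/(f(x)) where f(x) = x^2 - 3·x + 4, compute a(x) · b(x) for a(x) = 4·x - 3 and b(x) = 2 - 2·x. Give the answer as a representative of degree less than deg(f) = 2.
First multiply in Q[x] without reducing: a · b = -8·x^2 + 14·x - 6. Now divide by f(x) = x^2 - 3·x + 4, eliminating the leading term at each step:
  leading term -8·x^2: subtract (-8)·f(x) = -8·x^2 + 24·x - 32, leaving 26 - 10·x
The degree is now < 2, so this is the remainder. Hence a · b ≡ 26 - 10·x in Q[x]/(f).

Final answer: a · b ≡ 26 - 10·x (mod f(x))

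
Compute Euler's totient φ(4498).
φ(4498) = 2064

φ is multiplicative, with φ(p^e) = p^e − p^(e−1). Factorise 4498 = 2 · 13 · 173. Then
  φ(4498) = (2 − 1) · (13 − 1) · (173 − 1) = 1 · 12 · 172 = 2064.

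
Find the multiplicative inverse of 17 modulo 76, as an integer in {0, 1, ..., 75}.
17^(−1) ≡ 9 (mod 76)

Apply the extended Euclidean algorithm to (76, 17), tracking rows (r, s, t) with s·76 + t·17 = r. Each division r_prev = q·r_cur + r_new produces the new row as (previous row) − q·(current row):
  row A: (76, 1, 0)   [1·76 + 0·17 = 76]
  row B: (17, 0, 1)   [0·76 + 1·17 = 17]
  76 = 4·17 + 8   → row C = row A − 4·row B = (8, 1, −4)   [check: 1·76 − 4·17 = 8]
  17 = 2·8 + 1   → row D = row B − 2·row C = (1, −2, 9)   [check: −2·76 + 9·17 = 1]
  8 = 8·1 + 0   → remainder 0, stop. gcd = 1 (last nonzero row D).
The gcd is 1, so 17 is invertible mod 76. The last nonzero row gives −2·76 + 9·17 = 1, so t = 9. So 17^(−1) ≡ 9 (mod 76). Verify: 17 · 9 = 153 ≡ 1 (mod 76). ✓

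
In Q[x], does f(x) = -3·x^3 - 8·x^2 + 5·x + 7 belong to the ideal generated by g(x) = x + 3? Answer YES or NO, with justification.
NO

In Q[x] the ideal (g) consists of all multiples of g, so f ∈ (g) iff g | f, i.e. iff the remainder of f on division by g is 0. Divide f by g (g is monic, so eliminate the leading term of the running remainder at each step):
  leading term -3·x^3: subtract (-3·x^2)·g(x) = -3·x^3 - 9·x^2, leaving x^2 + 5·x + 7
  leading term x^2: subtract (x)·g(x) = x^2 + 3·x, leaving 2·x + 7
  leading term 2·x: subtract (2)·g(x) = 2·x + 6, leaving 1
The remainder r(x) = 1 ≠ 0 (and deg r < deg g), so g ∤ f, i.e. f ∉ (g).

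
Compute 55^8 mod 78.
Use repeated squaring. Binary(8) = 1000. Walk through the bits of the exponent 8 left-to-right: at each bit after the leading one, square the running value, then multiply by 55 if the bit is 1 (always reducing mod 78):
  bit 1 = 1 (leading): start with 55.
  bit 2 = 0: square 55^2 = 3025 ≡ 61 (mod 78).
  bit 3 = 0: square 61^2 = 3721 ≡ 55 (mod 78).
  bit 4 = 0: square 55^2 = 3025 ≡ 61 (mod 78).
Final value: 55^8 ≡ 61 (mod 78).

Final answer: 61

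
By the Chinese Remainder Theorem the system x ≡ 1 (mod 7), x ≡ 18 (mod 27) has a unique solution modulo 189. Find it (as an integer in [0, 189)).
x ≡ 99 (mod 189); the representative in [0, 189) is 99

The moduli 7, 27 are pairwise coprime, so by the CRT there is a unique solution mod 7·27 = 189.
Solve by successive substitution. Start with x ≡ 1 (mod 7).
  Combine with x ≡ 18 (mod 27): write x = 1 + 7·t and require 1 + 7·t ≡ 18 (mod 27), i.e. 7·t ≡ 18 − 1 ≡ 17 (mod 27). Since 7^(−1) ≡ 4 (mod 27), t ≡ 4·17 ≡ 14 (mod 27). So x ≡ 1 + 7·14 = 99 (mod 189).
Unique solution in [0, 189): x = 99.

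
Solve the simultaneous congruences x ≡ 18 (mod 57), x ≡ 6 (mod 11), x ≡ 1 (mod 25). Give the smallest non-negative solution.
x ≡ 15351 (mod 15675); the representative in [0, 15675) is 15351

The moduli 57, 11, 25 are pairwise coprime, so by the CRT there is a unique solution mod 57·11·25 = 15675.
Solve by successive substitution. Start with x ≡ 18 (mod 57).
  Combine with x ≡ 6 (mod 11): write x = 18 + 57·t and require 18 + 57·t ≡ 6 (mod 11), i.e. 57·t ≡ 6 − 18 ≡ 10 (mod 11). Since 57^(−1) ≡ 6 (mod 11) (57 ≡ 2 (mod 11)), t ≡ 6·10 ≡ 5 (mod 11). So x ≡ 18 + 57·5 = 303 (mod 627).
  Combine with x ≡ 1 (mod 25): write x = 303 + 627·t and require 303 + 627·t ≡ 1 (mod 25), i.e. 627·t ≡ 1 − 303 ≡ 23 (mod 25). Since 627^(−1) ≡ 13 (mod 25) (627 ≡ 2 (mod 25)), t ≡ 13·23 ≡ 24 (mod 25). So x ≡ 303 + 627·24 = 15351 (mod 15675).
Unique solution in [0, 15675): x = 15351.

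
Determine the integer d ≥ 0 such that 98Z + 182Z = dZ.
In the PID Z, (a, b) is generated by gcd(a, b). Compute gcd(182, 98) with the extended Euclidean algorithm, tracking rows (r, s, t) with s·182 + t·98 = r:
  row A: (182, 1, 0)   [1·182 + 0·98 = 182]
  row B: (98, 0, 1)   [0·182 + 1·98 = 98]
  182 = 1·98 + 84   → row C = row A − 1·row B = (84, 1, −1)   [check: 1·182 − 1·98 = 84]
  98 = 1·84 + 14   → row D = row B − 1·row C = (14, −1, 2)   [check: −1·182 + 2·98 = 14]
  84 = 6·14 + 0   → remainder 0, stop. gcd = 14 (last nonzero row D).
So gcd(98, 182) = 14, with Bézout identity −1·182 + 2·98 = 14. Containment (⊇): the Bézout identity exhibits 14 as an element of (98, 182), giving (14) ⊆ (98, 182). Containment (⊆): since 14 | 98 and 14 | 182 (98 = 14·7, 182 = 14·13), every Z-linear combination of 98 and 182 is divisible by 14, so (98, 182) ⊆ (14). Therefore (98, 182) = (14), d = 14.

Final answer: (98, 182) = (14); d = 14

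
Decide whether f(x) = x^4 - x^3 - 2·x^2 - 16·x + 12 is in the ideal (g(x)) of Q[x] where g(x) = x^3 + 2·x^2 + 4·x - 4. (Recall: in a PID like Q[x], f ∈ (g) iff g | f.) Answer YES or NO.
In Q[x] the ideal (g) consists of all multiples of g, so f ∈ (g) iff g | f, i.e. iff the remainder of f on division by g is 0. Divide f by g (g is monic, so eliminate the leading term of the running remainder at each step):
  leading term x^4: subtract (x)·g(x) = x^4 + 2·x^3 + 4·x^2 - 4·x, leaving -3·x^3 - 6·x^2 - 12·x + 12
  leading term -3·x^3: subtract (-3)·g(x) = -3·x^3 - 6·x^2 - 12·x + 12, leaving 0
The remainder is 0, so f(x) = g(x) · h(x) with h(x) = x - 3. Hence g | f, i.e. f ∈ (g).

Final answer: YES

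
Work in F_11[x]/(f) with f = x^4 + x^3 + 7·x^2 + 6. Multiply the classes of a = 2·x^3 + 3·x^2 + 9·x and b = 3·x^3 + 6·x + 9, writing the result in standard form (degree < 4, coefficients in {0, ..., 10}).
a · b ≡ 10·x^3 + 10·x^2 + 8·x + 3 (mod f(x))

Multiply as integer polynomials: a · b = 6·x^6 + 9·x^5 + 39·x^4 + 36·x^3 + 81·x^2 + 81·x. Reducing coefficients mod 11: a · b ≡ 6·x^6 + 9·x^5 + 6·x^4 + 3·x^3 + 4·x^2 + 4·x. Now divide by f(x) = x^4 + x^3 + 7·x^2 + 6 in F_11[x], eliminating the leading term at each step:
  leading term 6·x^6: subtract (6·x^2)·f(x) = 6·x^6 + 6·x^5 + 9·x^4 + 3·x^2, leaving 3·x^5 + 8·x^4 + 3·x^3 + x^2 + 4·x (coefficients mod 11)
  leading term 3·x^5: subtract (3·x)·f(x) = 3·x^5 + 3·x^4 + 10·x^3 + 7·x, leaving 5·x^4 + 4·x^3 + x^2 + 8·x (coefficients mod 11)
  leading term 5·x^4: subtract (5)·f(x) = 5·x^4 + 5·x^3 + 2·x^2 + 8, leaving 10·x^3 + 10·x^2 + 8·x + 3 (coefficients mod 11)
The degree is now < 4, so this is the remainder. Hence a · b ≡ 10·x^3 + 10·x^2 + 8·x + 3 in F_11[x]/(f).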